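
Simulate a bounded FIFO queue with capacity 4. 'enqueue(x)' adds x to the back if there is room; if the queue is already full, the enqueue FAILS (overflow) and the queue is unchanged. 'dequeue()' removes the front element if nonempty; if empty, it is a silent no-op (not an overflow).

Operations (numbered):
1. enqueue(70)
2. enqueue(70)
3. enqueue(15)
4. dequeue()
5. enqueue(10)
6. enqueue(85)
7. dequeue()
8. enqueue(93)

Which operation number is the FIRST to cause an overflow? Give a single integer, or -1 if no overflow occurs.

1. enqueue(70): size=1
2. enqueue(70): size=2
3. enqueue(15): size=3
4. dequeue(): size=2
5. enqueue(10): size=3
6. enqueue(85): size=4
7. dequeue(): size=3
8. enqueue(93): size=4

Answer: -1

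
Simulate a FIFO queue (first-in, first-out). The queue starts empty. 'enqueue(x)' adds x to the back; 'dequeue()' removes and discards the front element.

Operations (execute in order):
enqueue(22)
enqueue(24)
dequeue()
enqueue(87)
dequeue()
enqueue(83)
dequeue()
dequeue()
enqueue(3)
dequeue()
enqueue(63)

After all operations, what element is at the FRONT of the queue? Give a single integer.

enqueue(22): queue = [22]
enqueue(24): queue = [22, 24]
dequeue(): queue = [24]
enqueue(87): queue = [24, 87]
dequeue(): queue = [87]
enqueue(83): queue = [87, 83]
dequeue(): queue = [83]
dequeue(): queue = []
enqueue(3): queue = [3]
dequeue(): queue = []
enqueue(63): queue = [63]

Answer: 63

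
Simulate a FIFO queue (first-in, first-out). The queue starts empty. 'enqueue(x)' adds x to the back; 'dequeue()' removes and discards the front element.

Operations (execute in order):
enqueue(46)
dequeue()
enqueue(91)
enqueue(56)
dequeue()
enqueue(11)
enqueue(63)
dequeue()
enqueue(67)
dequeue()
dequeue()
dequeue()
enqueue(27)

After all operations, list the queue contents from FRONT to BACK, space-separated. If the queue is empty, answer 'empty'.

Answer: 27

Derivation:
enqueue(46): [46]
dequeue(): []
enqueue(91): [91]
enqueue(56): [91, 56]
dequeue(): [56]
enqueue(11): [56, 11]
enqueue(63): [56, 11, 63]
dequeue(): [11, 63]
enqueue(67): [11, 63, 67]
dequeue(): [63, 67]
dequeue(): [67]
dequeue(): []
enqueue(27): [27]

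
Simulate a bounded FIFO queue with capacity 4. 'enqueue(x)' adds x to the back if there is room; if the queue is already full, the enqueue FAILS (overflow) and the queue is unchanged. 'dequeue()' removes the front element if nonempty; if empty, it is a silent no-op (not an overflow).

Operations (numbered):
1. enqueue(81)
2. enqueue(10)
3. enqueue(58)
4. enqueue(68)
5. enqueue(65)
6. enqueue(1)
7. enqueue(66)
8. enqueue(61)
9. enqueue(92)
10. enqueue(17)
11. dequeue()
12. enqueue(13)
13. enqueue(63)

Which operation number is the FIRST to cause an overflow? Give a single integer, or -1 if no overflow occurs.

1. enqueue(81): size=1
2. enqueue(10): size=2
3. enqueue(58): size=3
4. enqueue(68): size=4
5. enqueue(65): size=4=cap → OVERFLOW (fail)
6. enqueue(1): size=4=cap → OVERFLOW (fail)
7. enqueue(66): size=4=cap → OVERFLOW (fail)
8. enqueue(61): size=4=cap → OVERFLOW (fail)
9. enqueue(92): size=4=cap → OVERFLOW (fail)
10. enqueue(17): size=4=cap → OVERFLOW (fail)
11. dequeue(): size=3
12. enqueue(13): size=4
13. enqueue(63): size=4=cap → OVERFLOW (fail)

Answer: 5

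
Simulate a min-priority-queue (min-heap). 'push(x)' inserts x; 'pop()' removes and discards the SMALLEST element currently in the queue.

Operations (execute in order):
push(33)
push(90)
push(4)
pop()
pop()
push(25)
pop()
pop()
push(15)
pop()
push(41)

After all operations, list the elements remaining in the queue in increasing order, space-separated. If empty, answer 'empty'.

Answer: 41

Derivation:
push(33): heap contents = [33]
push(90): heap contents = [33, 90]
push(4): heap contents = [4, 33, 90]
pop() → 4: heap contents = [33, 90]
pop() → 33: heap contents = [90]
push(25): heap contents = [25, 90]
pop() → 25: heap contents = [90]
pop() → 90: heap contents = []
push(15): heap contents = [15]
pop() → 15: heap contents = []
push(41): heap contents = [41]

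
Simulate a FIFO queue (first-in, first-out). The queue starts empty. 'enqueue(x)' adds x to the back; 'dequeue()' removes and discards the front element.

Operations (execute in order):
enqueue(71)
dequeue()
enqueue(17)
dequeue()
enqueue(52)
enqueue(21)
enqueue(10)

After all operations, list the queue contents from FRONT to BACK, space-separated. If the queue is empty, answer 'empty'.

Answer: 52 21 10

Derivation:
enqueue(71): [71]
dequeue(): []
enqueue(17): [17]
dequeue(): []
enqueue(52): [52]
enqueue(21): [52, 21]
enqueue(10): [52, 21, 10]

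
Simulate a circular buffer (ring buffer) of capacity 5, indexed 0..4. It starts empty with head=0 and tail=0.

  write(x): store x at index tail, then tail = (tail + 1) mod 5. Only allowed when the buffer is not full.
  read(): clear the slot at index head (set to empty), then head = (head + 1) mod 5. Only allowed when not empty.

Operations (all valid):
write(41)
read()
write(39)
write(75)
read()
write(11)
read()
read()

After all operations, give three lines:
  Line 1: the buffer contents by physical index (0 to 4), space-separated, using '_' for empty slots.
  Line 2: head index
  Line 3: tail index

Answer: _ _ _ _ _
4
4

Derivation:
write(41): buf=[41 _ _ _ _], head=0, tail=1, size=1
read(): buf=[_ _ _ _ _], head=1, tail=1, size=0
write(39): buf=[_ 39 _ _ _], head=1, tail=2, size=1
write(75): buf=[_ 39 75 _ _], head=1, tail=3, size=2
read(): buf=[_ _ 75 _ _], head=2, tail=3, size=1
write(11): buf=[_ _ 75 11 _], head=2, tail=4, size=2
read(): buf=[_ _ _ 11 _], head=3, tail=4, size=1
read(): buf=[_ _ _ _ _], head=4, tail=4, size=0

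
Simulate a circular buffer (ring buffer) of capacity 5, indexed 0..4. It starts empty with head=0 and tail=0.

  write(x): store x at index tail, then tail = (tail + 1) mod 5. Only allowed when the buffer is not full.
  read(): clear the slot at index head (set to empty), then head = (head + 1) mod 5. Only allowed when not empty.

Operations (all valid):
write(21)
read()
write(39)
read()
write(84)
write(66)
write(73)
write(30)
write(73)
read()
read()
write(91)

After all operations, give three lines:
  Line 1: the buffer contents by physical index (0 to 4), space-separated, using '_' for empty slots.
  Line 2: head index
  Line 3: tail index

write(21): buf=[21 _ _ _ _], head=0, tail=1, size=1
read(): buf=[_ _ _ _ _], head=1, tail=1, size=0
write(39): buf=[_ 39 _ _ _], head=1, tail=2, size=1
read(): buf=[_ _ _ _ _], head=2, tail=2, size=0
write(84): buf=[_ _ 84 _ _], head=2, tail=3, size=1
write(66): buf=[_ _ 84 66 _], head=2, tail=4, size=2
write(73): buf=[_ _ 84 66 73], head=2, tail=0, size=3
write(30): buf=[30 _ 84 66 73], head=2, tail=1, size=4
write(73): buf=[30 73 84 66 73], head=2, tail=2, size=5
read(): buf=[30 73 _ 66 73], head=3, tail=2, size=4
read(): buf=[30 73 _ _ 73], head=4, tail=2, size=3
write(91): buf=[30 73 91 _ 73], head=4, tail=3, size=4

Answer: 30 73 91 _ 73
4
3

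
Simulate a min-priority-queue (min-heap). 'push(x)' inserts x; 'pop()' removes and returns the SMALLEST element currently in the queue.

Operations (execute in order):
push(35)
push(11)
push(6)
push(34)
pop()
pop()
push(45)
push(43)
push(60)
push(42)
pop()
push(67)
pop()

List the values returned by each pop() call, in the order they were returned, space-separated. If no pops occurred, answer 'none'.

Answer: 6 11 34 35

Derivation:
push(35): heap contents = [35]
push(11): heap contents = [11, 35]
push(6): heap contents = [6, 11, 35]
push(34): heap contents = [6, 11, 34, 35]
pop() → 6: heap contents = [11, 34, 35]
pop() → 11: heap contents = [34, 35]
push(45): heap contents = [34, 35, 45]
push(43): heap contents = [34, 35, 43, 45]
push(60): heap contents = [34, 35, 43, 45, 60]
push(42): heap contents = [34, 35, 42, 43, 45, 60]
pop() → 34: heap contents = [35, 42, 43, 45, 60]
push(67): heap contents = [35, 42, 43, 45, 60, 67]
pop() → 35: heap contents = [42, 43, 45, 60, 67]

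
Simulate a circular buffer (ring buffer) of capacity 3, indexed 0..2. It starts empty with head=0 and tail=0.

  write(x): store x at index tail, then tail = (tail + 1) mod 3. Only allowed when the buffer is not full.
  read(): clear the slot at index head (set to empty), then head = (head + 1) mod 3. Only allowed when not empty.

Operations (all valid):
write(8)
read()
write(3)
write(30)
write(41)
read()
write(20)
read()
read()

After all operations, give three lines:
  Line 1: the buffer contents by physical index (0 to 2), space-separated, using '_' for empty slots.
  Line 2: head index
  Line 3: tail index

write(8): buf=[8 _ _], head=0, tail=1, size=1
read(): buf=[_ _ _], head=1, tail=1, size=0
write(3): buf=[_ 3 _], head=1, tail=2, size=1
write(30): buf=[_ 3 30], head=1, tail=0, size=2
write(41): buf=[41 3 30], head=1, tail=1, size=3
read(): buf=[41 _ 30], head=2, tail=1, size=2
write(20): buf=[41 20 30], head=2, tail=2, size=3
read(): buf=[41 20 _], head=0, tail=2, size=2
read(): buf=[_ 20 _], head=1, tail=2, size=1

Answer: _ 20 _
1
2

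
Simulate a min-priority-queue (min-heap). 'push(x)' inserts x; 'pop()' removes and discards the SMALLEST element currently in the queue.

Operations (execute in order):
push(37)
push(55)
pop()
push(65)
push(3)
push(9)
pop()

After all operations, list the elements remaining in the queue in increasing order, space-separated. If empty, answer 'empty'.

Answer: 9 55 65

Derivation:
push(37): heap contents = [37]
push(55): heap contents = [37, 55]
pop() → 37: heap contents = [55]
push(65): heap contents = [55, 65]
push(3): heap contents = [3, 55, 65]
push(9): heap contents = [3, 9, 55, 65]
pop() → 3: heap contents = [9, 55, 65]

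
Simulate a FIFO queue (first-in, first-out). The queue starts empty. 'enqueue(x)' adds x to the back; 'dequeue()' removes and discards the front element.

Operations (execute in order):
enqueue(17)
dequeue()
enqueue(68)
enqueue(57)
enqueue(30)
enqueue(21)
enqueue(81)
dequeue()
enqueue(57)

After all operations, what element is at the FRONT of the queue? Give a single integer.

Answer: 57

Derivation:
enqueue(17): queue = [17]
dequeue(): queue = []
enqueue(68): queue = [68]
enqueue(57): queue = [68, 57]
enqueue(30): queue = [68, 57, 30]
enqueue(21): queue = [68, 57, 30, 21]
enqueue(81): queue = [68, 57, 30, 21, 81]
dequeue(): queue = [57, 30, 21, 81]
enqueue(57): queue = [57, 30, 21, 81, 57]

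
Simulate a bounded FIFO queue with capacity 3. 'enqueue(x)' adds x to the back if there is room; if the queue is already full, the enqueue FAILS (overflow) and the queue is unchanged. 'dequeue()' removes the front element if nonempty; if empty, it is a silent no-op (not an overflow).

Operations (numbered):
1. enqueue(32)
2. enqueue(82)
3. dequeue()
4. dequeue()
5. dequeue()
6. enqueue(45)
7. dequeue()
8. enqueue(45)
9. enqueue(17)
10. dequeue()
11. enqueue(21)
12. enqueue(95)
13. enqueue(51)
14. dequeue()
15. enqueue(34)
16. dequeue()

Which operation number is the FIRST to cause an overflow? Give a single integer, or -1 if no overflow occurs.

1. enqueue(32): size=1
2. enqueue(82): size=2
3. dequeue(): size=1
4. dequeue(): size=0
5. dequeue(): empty, no-op, size=0
6. enqueue(45): size=1
7. dequeue(): size=0
8. enqueue(45): size=1
9. enqueue(17): size=2
10. dequeue(): size=1
11. enqueue(21): size=2
12. enqueue(95): size=3
13. enqueue(51): size=3=cap → OVERFLOW (fail)
14. dequeue(): size=2
15. enqueue(34): size=3
16. dequeue(): size=2

Answer: 13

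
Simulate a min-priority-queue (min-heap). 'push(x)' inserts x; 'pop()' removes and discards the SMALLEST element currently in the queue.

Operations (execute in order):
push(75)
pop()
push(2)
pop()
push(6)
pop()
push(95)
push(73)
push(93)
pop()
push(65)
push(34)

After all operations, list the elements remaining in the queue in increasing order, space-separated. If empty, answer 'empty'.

Answer: 34 65 93 95

Derivation:
push(75): heap contents = [75]
pop() → 75: heap contents = []
push(2): heap contents = [2]
pop() → 2: heap contents = []
push(6): heap contents = [6]
pop() → 6: heap contents = []
push(95): heap contents = [95]
push(73): heap contents = [73, 95]
push(93): heap contents = [73, 93, 95]
pop() → 73: heap contents = [93, 95]
push(65): heap contents = [65, 93, 95]
push(34): heap contents = [34, 65, 93, 95]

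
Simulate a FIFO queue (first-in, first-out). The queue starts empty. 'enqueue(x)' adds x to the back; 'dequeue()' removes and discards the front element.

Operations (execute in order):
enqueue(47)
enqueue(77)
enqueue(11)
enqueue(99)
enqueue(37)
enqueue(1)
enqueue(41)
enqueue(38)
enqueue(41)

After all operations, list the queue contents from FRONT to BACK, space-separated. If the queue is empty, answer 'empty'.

enqueue(47): [47]
enqueue(77): [47, 77]
enqueue(11): [47, 77, 11]
enqueue(99): [47, 77, 11, 99]
enqueue(37): [47, 77, 11, 99, 37]
enqueue(1): [47, 77, 11, 99, 37, 1]
enqueue(41): [47, 77, 11, 99, 37, 1, 41]
enqueue(38): [47, 77, 11, 99, 37, 1, 41, 38]
enqueue(41): [47, 77, 11, 99, 37, 1, 41, 38, 41]

Answer: 47 77 11 99 37 1 41 38 41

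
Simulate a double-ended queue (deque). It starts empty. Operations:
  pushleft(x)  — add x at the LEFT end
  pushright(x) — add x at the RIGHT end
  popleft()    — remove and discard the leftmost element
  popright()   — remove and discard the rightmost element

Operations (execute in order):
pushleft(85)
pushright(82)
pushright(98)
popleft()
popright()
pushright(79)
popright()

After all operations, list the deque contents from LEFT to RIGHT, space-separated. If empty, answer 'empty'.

pushleft(85): [85]
pushright(82): [85, 82]
pushright(98): [85, 82, 98]
popleft(): [82, 98]
popright(): [82]
pushright(79): [82, 79]
popright(): [82]

Answer: 82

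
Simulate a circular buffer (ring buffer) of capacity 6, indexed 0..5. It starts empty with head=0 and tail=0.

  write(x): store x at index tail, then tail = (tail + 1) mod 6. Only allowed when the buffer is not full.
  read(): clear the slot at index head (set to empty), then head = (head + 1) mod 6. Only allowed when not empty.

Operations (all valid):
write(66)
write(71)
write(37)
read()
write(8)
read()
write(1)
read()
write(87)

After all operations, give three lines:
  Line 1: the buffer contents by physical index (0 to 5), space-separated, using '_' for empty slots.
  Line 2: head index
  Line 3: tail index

write(66): buf=[66 _ _ _ _ _], head=0, tail=1, size=1
write(71): buf=[66 71 _ _ _ _], head=0, tail=2, size=2
write(37): buf=[66 71 37 _ _ _], head=0, tail=3, size=3
read(): buf=[_ 71 37 _ _ _], head=1, tail=3, size=2
write(8): buf=[_ 71 37 8 _ _], head=1, tail=4, size=3
read(): buf=[_ _ 37 8 _ _], head=2, tail=4, size=2
write(1): buf=[_ _ 37 8 1 _], head=2, tail=5, size=3
read(): buf=[_ _ _ 8 1 _], head=3, tail=5, size=2
write(87): buf=[_ _ _ 8 1 87], head=3, tail=0, size=3

Answer: _ _ _ 8 1 87
3
0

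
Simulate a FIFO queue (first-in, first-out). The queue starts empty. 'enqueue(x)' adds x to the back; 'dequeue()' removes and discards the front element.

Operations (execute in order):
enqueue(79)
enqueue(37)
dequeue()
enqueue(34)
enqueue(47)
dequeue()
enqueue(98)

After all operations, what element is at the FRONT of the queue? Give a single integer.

Answer: 34

Derivation:
enqueue(79): queue = [79]
enqueue(37): queue = [79, 37]
dequeue(): queue = [37]
enqueue(34): queue = [37, 34]
enqueue(47): queue = [37, 34, 47]
dequeue(): queue = [34, 47]
enqueue(98): queue = [34, 47, 98]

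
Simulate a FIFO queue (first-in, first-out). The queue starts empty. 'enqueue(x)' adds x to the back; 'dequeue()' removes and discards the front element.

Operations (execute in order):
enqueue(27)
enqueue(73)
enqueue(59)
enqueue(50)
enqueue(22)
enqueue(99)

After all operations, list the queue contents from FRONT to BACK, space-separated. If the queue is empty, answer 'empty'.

enqueue(27): [27]
enqueue(73): [27, 73]
enqueue(59): [27, 73, 59]
enqueue(50): [27, 73, 59, 50]
enqueue(22): [27, 73, 59, 50, 22]
enqueue(99): [27, 73, 59, 50, 22, 99]

Answer: 27 73 59 50 22 99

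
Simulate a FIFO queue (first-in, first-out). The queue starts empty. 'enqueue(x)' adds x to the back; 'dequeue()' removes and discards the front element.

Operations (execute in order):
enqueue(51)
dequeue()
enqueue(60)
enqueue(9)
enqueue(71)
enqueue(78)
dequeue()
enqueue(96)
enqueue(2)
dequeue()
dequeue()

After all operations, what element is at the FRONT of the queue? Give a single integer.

enqueue(51): queue = [51]
dequeue(): queue = []
enqueue(60): queue = [60]
enqueue(9): queue = [60, 9]
enqueue(71): queue = [60, 9, 71]
enqueue(78): queue = [60, 9, 71, 78]
dequeue(): queue = [9, 71, 78]
enqueue(96): queue = [9, 71, 78, 96]
enqueue(2): queue = [9, 71, 78, 96, 2]
dequeue(): queue = [71, 78, 96, 2]
dequeue(): queue = [78, 96, 2]

Answer: 78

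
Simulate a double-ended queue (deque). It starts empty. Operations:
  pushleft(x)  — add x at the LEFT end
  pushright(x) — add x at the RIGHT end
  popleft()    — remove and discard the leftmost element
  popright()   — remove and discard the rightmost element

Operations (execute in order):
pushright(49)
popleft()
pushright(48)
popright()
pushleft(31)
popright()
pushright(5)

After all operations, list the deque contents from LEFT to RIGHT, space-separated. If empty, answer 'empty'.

Answer: 5

Derivation:
pushright(49): [49]
popleft(): []
pushright(48): [48]
popright(): []
pushleft(31): [31]
popright(): []
pushright(5): [5]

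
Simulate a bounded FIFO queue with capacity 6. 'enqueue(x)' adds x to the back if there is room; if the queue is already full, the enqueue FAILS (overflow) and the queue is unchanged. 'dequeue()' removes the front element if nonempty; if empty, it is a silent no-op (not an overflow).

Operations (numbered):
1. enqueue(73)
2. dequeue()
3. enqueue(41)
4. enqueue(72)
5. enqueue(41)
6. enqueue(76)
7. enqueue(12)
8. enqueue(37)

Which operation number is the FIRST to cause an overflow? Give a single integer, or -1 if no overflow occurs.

1. enqueue(73): size=1
2. dequeue(): size=0
3. enqueue(41): size=1
4. enqueue(72): size=2
5. enqueue(41): size=3
6. enqueue(76): size=4
7. enqueue(12): size=5
8. enqueue(37): size=6

Answer: -1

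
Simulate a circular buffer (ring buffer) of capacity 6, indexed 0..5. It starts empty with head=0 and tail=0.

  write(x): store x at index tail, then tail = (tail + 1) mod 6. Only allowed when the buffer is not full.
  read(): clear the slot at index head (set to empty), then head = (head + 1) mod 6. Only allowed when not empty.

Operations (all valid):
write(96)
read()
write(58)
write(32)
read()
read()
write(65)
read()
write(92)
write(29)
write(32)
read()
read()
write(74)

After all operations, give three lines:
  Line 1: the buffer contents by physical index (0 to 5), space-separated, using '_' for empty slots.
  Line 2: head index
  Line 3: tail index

write(96): buf=[96 _ _ _ _ _], head=0, tail=1, size=1
read(): buf=[_ _ _ _ _ _], head=1, tail=1, size=0
write(58): buf=[_ 58 _ _ _ _], head=1, tail=2, size=1
write(32): buf=[_ 58 32 _ _ _], head=1, tail=3, size=2
read(): buf=[_ _ 32 _ _ _], head=2, tail=3, size=1
read(): buf=[_ _ _ _ _ _], head=3, tail=3, size=0
write(65): buf=[_ _ _ 65 _ _], head=3, tail=4, size=1
read(): buf=[_ _ _ _ _ _], head=4, tail=4, size=0
write(92): buf=[_ _ _ _ 92 _], head=4, tail=5, size=1
write(29): buf=[_ _ _ _ 92 29], head=4, tail=0, size=2
write(32): buf=[32 _ _ _ 92 29], head=4, tail=1, size=3
read(): buf=[32 _ _ _ _ 29], head=5, tail=1, size=2
read(): buf=[32 _ _ _ _ _], head=0, tail=1, size=1
write(74): buf=[32 74 _ _ _ _], head=0, tail=2, size=2

Answer: 32 74 _ _ _ _
0
2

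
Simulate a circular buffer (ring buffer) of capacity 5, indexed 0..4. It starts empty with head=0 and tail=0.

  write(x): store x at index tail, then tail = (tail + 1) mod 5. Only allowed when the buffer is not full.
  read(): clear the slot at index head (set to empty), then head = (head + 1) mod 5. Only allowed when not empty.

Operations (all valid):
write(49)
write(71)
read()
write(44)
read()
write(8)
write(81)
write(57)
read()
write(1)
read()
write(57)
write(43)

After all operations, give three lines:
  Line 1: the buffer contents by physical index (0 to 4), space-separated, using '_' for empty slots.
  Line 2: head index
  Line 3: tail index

Answer: 57 1 57 43 81
4
4

Derivation:
write(49): buf=[49 _ _ _ _], head=0, tail=1, size=1
write(71): buf=[49 71 _ _ _], head=0, tail=2, size=2
read(): buf=[_ 71 _ _ _], head=1, tail=2, size=1
write(44): buf=[_ 71 44 _ _], head=1, tail=3, size=2
read(): buf=[_ _ 44 _ _], head=2, tail=3, size=1
write(8): buf=[_ _ 44 8 _], head=2, tail=4, size=2
write(81): buf=[_ _ 44 8 81], head=2, tail=0, size=3
write(57): buf=[57 _ 44 8 81], head=2, tail=1, size=4
read(): buf=[57 _ _ 8 81], head=3, tail=1, size=3
write(1): buf=[57 1 _ 8 81], head=3, tail=2, size=4
read(): buf=[57 1 _ _ 81], head=4, tail=2, size=3
write(57): buf=[57 1 57 _ 81], head=4, tail=3, size=4
write(43): buf=[57 1 57 43 81], head=4, tail=4, size=5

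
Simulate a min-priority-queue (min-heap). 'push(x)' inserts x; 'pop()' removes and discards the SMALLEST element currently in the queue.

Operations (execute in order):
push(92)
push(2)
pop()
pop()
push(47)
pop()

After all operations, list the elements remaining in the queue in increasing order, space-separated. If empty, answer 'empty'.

push(92): heap contents = [92]
push(2): heap contents = [2, 92]
pop() → 2: heap contents = [92]
pop() → 92: heap contents = []
push(47): heap contents = [47]
pop() → 47: heap contents = []

Answer: empty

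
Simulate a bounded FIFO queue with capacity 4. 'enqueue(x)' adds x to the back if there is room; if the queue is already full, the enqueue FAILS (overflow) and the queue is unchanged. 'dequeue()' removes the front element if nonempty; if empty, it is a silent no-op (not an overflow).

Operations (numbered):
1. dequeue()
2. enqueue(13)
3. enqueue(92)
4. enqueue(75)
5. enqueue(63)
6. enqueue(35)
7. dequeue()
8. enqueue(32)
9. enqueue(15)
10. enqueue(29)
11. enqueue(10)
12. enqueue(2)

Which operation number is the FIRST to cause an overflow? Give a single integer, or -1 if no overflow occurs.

1. dequeue(): empty, no-op, size=0
2. enqueue(13): size=1
3. enqueue(92): size=2
4. enqueue(75): size=3
5. enqueue(63): size=4
6. enqueue(35): size=4=cap → OVERFLOW (fail)
7. dequeue(): size=3
8. enqueue(32): size=4
9. enqueue(15): size=4=cap → OVERFLOW (fail)
10. enqueue(29): size=4=cap → OVERFLOW (fail)
11. enqueue(10): size=4=cap → OVERFLOW (fail)
12. enqueue(2): size=4=cap → OVERFLOW (fail)

Answer: 6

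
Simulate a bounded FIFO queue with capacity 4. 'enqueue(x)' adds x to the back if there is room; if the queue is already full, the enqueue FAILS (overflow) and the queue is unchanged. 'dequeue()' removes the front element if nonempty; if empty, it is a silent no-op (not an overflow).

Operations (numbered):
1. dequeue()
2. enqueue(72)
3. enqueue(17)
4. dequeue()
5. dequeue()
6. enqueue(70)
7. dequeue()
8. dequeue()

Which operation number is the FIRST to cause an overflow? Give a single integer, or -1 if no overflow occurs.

1. dequeue(): empty, no-op, size=0
2. enqueue(72): size=1
3. enqueue(17): size=2
4. dequeue(): size=1
5. dequeue(): size=0
6. enqueue(70): size=1
7. dequeue(): size=0
8. dequeue(): empty, no-op, size=0

Answer: -1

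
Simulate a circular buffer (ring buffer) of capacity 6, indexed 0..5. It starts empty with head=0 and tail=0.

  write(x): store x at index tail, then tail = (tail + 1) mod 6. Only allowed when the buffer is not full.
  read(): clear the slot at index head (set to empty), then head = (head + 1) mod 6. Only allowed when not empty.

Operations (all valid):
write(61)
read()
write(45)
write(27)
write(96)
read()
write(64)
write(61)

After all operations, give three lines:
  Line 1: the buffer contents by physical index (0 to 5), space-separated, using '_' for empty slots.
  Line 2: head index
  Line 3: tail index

write(61): buf=[61 _ _ _ _ _], head=0, tail=1, size=1
read(): buf=[_ _ _ _ _ _], head=1, tail=1, size=0
write(45): buf=[_ 45 _ _ _ _], head=1, tail=2, size=1
write(27): buf=[_ 45 27 _ _ _], head=1, tail=3, size=2
write(96): buf=[_ 45 27 96 _ _], head=1, tail=4, size=3
read(): buf=[_ _ 27 96 _ _], head=2, tail=4, size=2
write(64): buf=[_ _ 27 96 64 _], head=2, tail=5, size=3
write(61): buf=[_ _ 27 96 64 61], head=2, tail=0, size=4

Answer: _ _ 27 96 64 61
2
0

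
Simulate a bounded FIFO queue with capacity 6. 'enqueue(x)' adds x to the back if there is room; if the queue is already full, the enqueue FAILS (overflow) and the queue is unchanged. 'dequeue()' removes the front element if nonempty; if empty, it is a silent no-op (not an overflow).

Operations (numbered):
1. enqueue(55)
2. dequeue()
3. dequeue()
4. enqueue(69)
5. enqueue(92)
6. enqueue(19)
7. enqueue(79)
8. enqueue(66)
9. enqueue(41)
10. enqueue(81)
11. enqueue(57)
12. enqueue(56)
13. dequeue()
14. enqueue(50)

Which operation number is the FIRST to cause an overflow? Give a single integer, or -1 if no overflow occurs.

1. enqueue(55): size=1
2. dequeue(): size=0
3. dequeue(): empty, no-op, size=0
4. enqueue(69): size=1
5. enqueue(92): size=2
6. enqueue(19): size=3
7. enqueue(79): size=4
8. enqueue(66): size=5
9. enqueue(41): size=6
10. enqueue(81): size=6=cap → OVERFLOW (fail)
11. enqueue(57): size=6=cap → OVERFLOW (fail)
12. enqueue(56): size=6=cap → OVERFLOW (fail)
13. dequeue(): size=5
14. enqueue(50): size=6

Answer: 10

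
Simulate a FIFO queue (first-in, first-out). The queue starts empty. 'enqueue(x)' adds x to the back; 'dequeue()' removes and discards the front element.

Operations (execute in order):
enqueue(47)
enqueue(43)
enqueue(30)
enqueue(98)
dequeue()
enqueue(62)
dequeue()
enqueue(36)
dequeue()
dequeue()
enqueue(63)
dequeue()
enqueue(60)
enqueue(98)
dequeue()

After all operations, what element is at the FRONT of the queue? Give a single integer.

Answer: 63

Derivation:
enqueue(47): queue = [47]
enqueue(43): queue = [47, 43]
enqueue(30): queue = [47, 43, 30]
enqueue(98): queue = [47, 43, 30, 98]
dequeue(): queue = [43, 30, 98]
enqueue(62): queue = [43, 30, 98, 62]
dequeue(): queue = [30, 98, 62]
enqueue(36): queue = [30, 98, 62, 36]
dequeue(): queue = [98, 62, 36]
dequeue(): queue = [62, 36]
enqueue(63): queue = [62, 36, 63]
dequeue(): queue = [36, 63]
enqueue(60): queue = [36, 63, 60]
enqueue(98): queue = [36, 63, 60, 98]
dequeue(): queue = [63, 60, 98]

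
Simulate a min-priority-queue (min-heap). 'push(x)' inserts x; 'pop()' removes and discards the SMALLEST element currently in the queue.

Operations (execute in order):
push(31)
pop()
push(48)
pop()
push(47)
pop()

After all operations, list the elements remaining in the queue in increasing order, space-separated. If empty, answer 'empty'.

push(31): heap contents = [31]
pop() → 31: heap contents = []
push(48): heap contents = [48]
pop() → 48: heap contents = []
push(47): heap contents = [47]
pop() → 47: heap contents = []

Answer: empty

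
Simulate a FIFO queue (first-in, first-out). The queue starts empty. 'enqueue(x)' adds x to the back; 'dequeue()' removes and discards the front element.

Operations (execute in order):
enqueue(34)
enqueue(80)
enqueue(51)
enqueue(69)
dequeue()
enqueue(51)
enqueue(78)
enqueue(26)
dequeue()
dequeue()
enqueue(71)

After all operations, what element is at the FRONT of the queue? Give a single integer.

Answer: 69

Derivation:
enqueue(34): queue = [34]
enqueue(80): queue = [34, 80]
enqueue(51): queue = [34, 80, 51]
enqueue(69): queue = [34, 80, 51, 69]
dequeue(): queue = [80, 51, 69]
enqueue(51): queue = [80, 51, 69, 51]
enqueue(78): queue = [80, 51, 69, 51, 78]
enqueue(26): queue = [80, 51, 69, 51, 78, 26]
dequeue(): queue = [51, 69, 51, 78, 26]
dequeue(): queue = [69, 51, 78, 26]
enqueue(71): queue = [69, 51, 78, 26, 71]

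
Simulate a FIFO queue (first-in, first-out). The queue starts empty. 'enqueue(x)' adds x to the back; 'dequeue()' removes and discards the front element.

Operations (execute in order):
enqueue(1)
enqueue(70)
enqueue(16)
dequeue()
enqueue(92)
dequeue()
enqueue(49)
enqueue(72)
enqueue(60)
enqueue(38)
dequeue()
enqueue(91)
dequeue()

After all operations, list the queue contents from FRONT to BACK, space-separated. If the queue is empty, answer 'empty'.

enqueue(1): [1]
enqueue(70): [1, 70]
enqueue(16): [1, 70, 16]
dequeue(): [70, 16]
enqueue(92): [70, 16, 92]
dequeue(): [16, 92]
enqueue(49): [16, 92, 49]
enqueue(72): [16, 92, 49, 72]
enqueue(60): [16, 92, 49, 72, 60]
enqueue(38): [16, 92, 49, 72, 60, 38]
dequeue(): [92, 49, 72, 60, 38]
enqueue(91): [92, 49, 72, 60, 38, 91]
dequeue(): [49, 72, 60, 38, 91]

Answer: 49 72 60 38 91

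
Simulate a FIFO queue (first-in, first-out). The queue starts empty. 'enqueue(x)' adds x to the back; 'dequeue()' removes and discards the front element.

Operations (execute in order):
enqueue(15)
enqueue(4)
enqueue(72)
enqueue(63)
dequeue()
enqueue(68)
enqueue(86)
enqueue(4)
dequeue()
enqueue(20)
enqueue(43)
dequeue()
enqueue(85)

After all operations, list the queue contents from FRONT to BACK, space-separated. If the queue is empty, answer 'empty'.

Answer: 63 68 86 4 20 43 85

Derivation:
enqueue(15): [15]
enqueue(4): [15, 4]
enqueue(72): [15, 4, 72]
enqueue(63): [15, 4, 72, 63]
dequeue(): [4, 72, 63]
enqueue(68): [4, 72, 63, 68]
enqueue(86): [4, 72, 63, 68, 86]
enqueue(4): [4, 72, 63, 68, 86, 4]
dequeue(): [72, 63, 68, 86, 4]
enqueue(20): [72, 63, 68, 86, 4, 20]
enqueue(43): [72, 63, 68, 86, 4, 20, 43]
dequeue(): [63, 68, 86, 4, 20, 43]
enqueue(85): [63, 68, 86, 4, 20, 43, 85]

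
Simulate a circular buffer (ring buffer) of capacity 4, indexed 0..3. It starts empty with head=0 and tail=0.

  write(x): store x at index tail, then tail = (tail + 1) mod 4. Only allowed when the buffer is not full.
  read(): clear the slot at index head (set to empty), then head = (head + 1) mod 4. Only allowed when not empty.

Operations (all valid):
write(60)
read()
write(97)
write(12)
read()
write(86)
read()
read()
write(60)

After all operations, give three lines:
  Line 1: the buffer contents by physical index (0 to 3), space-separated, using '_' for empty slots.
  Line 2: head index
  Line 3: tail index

write(60): buf=[60 _ _ _], head=0, tail=1, size=1
read(): buf=[_ _ _ _], head=1, tail=1, size=0
write(97): buf=[_ 97 _ _], head=1, tail=2, size=1
write(12): buf=[_ 97 12 _], head=1, tail=3, size=2
read(): buf=[_ _ 12 _], head=2, tail=3, size=1
write(86): buf=[_ _ 12 86], head=2, tail=0, size=2
read(): buf=[_ _ _ 86], head=3, tail=0, size=1
read(): buf=[_ _ _ _], head=0, tail=0, size=0
write(60): buf=[60 _ _ _], head=0, tail=1, size=1

Answer: 60 _ _ _
0
1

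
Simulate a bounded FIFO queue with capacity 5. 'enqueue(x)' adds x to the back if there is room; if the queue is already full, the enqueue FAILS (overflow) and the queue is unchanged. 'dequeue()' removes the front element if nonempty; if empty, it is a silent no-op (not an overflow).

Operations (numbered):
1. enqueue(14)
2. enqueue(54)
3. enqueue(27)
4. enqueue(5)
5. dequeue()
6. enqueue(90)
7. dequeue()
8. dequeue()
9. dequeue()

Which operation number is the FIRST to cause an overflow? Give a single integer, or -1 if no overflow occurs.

Answer: -1

Derivation:
1. enqueue(14): size=1
2. enqueue(54): size=2
3. enqueue(27): size=3
4. enqueue(5): size=4
5. dequeue(): size=3
6. enqueue(90): size=4
7. dequeue(): size=3
8. dequeue(): size=2
9. dequeue(): size=1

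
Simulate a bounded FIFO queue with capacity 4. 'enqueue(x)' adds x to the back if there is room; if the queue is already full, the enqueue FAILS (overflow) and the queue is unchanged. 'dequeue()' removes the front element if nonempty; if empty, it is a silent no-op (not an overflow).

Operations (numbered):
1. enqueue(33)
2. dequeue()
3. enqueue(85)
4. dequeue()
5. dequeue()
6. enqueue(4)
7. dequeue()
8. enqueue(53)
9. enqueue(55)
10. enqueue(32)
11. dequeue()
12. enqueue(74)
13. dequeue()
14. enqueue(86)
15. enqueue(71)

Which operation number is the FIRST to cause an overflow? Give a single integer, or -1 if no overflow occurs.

1. enqueue(33): size=1
2. dequeue(): size=0
3. enqueue(85): size=1
4. dequeue(): size=0
5. dequeue(): empty, no-op, size=0
6. enqueue(4): size=1
7. dequeue(): size=0
8. enqueue(53): size=1
9. enqueue(55): size=2
10. enqueue(32): size=3
11. dequeue(): size=2
12. enqueue(74): size=3
13. dequeue(): size=2
14. enqueue(86): size=3
15. enqueue(71): size=4

Answer: -1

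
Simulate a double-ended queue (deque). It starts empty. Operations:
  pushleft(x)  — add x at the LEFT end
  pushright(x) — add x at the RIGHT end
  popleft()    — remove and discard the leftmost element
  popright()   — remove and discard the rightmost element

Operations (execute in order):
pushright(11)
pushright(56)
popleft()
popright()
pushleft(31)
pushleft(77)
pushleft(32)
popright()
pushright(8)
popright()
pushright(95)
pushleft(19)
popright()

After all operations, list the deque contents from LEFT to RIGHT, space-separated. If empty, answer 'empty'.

Answer: 19 32 77

Derivation:
pushright(11): [11]
pushright(56): [11, 56]
popleft(): [56]
popright(): []
pushleft(31): [31]
pushleft(77): [77, 31]
pushleft(32): [32, 77, 31]
popright(): [32, 77]
pushright(8): [32, 77, 8]
popright(): [32, 77]
pushright(95): [32, 77, 95]
pushleft(19): [19, 32, 77, 95]
popright(): [19, 32, 77]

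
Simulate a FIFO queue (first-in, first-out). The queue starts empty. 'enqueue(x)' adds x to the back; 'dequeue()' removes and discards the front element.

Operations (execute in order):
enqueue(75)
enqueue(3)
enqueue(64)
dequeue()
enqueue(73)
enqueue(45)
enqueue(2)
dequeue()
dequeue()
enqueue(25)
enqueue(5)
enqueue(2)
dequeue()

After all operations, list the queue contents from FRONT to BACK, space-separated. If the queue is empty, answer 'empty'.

enqueue(75): [75]
enqueue(3): [75, 3]
enqueue(64): [75, 3, 64]
dequeue(): [3, 64]
enqueue(73): [3, 64, 73]
enqueue(45): [3, 64, 73, 45]
enqueue(2): [3, 64, 73, 45, 2]
dequeue(): [64, 73, 45, 2]
dequeue(): [73, 45, 2]
enqueue(25): [73, 45, 2, 25]
enqueue(5): [73, 45, 2, 25, 5]
enqueue(2): [73, 45, 2, 25, 5, 2]
dequeue(): [45, 2, 25, 5, 2]

Answer: 45 2 25 5 2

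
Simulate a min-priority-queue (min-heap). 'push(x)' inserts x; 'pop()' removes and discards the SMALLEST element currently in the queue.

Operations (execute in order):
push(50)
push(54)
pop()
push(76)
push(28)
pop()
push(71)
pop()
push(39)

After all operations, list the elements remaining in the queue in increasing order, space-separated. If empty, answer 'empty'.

Answer: 39 71 76

Derivation:
push(50): heap contents = [50]
push(54): heap contents = [50, 54]
pop() → 50: heap contents = [54]
push(76): heap contents = [54, 76]
push(28): heap contents = [28, 54, 76]
pop() → 28: heap contents = [54, 76]
push(71): heap contents = [54, 71, 76]
pop() → 54: heap contents = [71, 76]
push(39): heap contents = [39, 71, 76]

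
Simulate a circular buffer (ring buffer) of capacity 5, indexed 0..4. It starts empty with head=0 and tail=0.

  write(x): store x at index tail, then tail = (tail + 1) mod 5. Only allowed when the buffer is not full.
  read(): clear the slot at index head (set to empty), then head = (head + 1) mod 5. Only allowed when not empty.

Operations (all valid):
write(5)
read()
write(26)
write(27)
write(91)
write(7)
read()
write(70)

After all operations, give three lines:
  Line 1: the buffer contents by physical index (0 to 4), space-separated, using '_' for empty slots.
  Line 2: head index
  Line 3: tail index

write(5): buf=[5 _ _ _ _], head=0, tail=1, size=1
read(): buf=[_ _ _ _ _], head=1, tail=1, size=0
write(26): buf=[_ 26 _ _ _], head=1, tail=2, size=1
write(27): buf=[_ 26 27 _ _], head=1, tail=3, size=2
write(91): buf=[_ 26 27 91 _], head=1, tail=4, size=3
write(7): buf=[_ 26 27 91 7], head=1, tail=0, size=4
read(): buf=[_ _ 27 91 7], head=2, tail=0, size=3
write(70): buf=[70 _ 27 91 7], head=2, tail=1, size=4

Answer: 70 _ 27 91 7
2
1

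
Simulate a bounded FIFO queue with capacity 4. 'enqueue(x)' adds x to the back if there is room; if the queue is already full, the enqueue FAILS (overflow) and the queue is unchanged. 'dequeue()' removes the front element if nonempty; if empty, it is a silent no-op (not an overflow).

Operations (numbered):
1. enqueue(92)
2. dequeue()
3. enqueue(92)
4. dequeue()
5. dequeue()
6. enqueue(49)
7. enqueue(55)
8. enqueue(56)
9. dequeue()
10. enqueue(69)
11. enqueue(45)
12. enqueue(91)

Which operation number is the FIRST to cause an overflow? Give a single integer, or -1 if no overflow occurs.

1. enqueue(92): size=1
2. dequeue(): size=0
3. enqueue(92): size=1
4. dequeue(): size=0
5. dequeue(): empty, no-op, size=0
6. enqueue(49): size=1
7. enqueue(55): size=2
8. enqueue(56): size=3
9. dequeue(): size=2
10. enqueue(69): size=3
11. enqueue(45): size=4
12. enqueue(91): size=4=cap → OVERFLOW (fail)

Answer: 12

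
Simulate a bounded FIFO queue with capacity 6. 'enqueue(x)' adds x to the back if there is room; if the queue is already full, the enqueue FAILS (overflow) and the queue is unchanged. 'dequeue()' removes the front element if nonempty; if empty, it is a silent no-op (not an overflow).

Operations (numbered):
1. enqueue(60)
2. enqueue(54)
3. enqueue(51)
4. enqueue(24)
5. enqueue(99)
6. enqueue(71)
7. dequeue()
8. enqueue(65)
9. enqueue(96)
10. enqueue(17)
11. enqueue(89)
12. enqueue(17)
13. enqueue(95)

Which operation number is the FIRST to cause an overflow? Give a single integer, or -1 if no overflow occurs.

1. enqueue(60): size=1
2. enqueue(54): size=2
3. enqueue(51): size=3
4. enqueue(24): size=4
5. enqueue(99): size=5
6. enqueue(71): size=6
7. dequeue(): size=5
8. enqueue(65): size=6
9. enqueue(96): size=6=cap → OVERFLOW (fail)
10. enqueue(17): size=6=cap → OVERFLOW (fail)
11. enqueue(89): size=6=cap → OVERFLOW (fail)
12. enqueue(17): size=6=cap → OVERFLOW (fail)
13. enqueue(95): size=6=cap → OVERFLOW (fail)

Answer: 9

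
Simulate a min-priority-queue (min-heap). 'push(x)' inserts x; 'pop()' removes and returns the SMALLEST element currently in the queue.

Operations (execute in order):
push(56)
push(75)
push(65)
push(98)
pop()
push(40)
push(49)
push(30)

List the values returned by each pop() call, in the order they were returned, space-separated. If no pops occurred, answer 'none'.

Answer: 56

Derivation:
push(56): heap contents = [56]
push(75): heap contents = [56, 75]
push(65): heap contents = [56, 65, 75]
push(98): heap contents = [56, 65, 75, 98]
pop() → 56: heap contents = [65, 75, 98]
push(40): heap contents = [40, 65, 75, 98]
push(49): heap contents = [40, 49, 65, 75, 98]
push(30): heap contents = [30, 40, 49, 65, 75, 98]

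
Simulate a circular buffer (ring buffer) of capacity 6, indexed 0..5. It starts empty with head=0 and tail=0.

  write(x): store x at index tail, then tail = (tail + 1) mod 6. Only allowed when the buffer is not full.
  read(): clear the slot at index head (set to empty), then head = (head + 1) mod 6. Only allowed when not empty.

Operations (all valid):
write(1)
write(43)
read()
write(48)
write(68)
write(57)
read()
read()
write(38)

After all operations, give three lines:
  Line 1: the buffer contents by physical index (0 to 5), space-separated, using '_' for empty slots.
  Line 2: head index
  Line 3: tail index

write(1): buf=[1 _ _ _ _ _], head=0, tail=1, size=1
write(43): buf=[1 43 _ _ _ _], head=0, tail=2, size=2
read(): buf=[_ 43 _ _ _ _], head=1, tail=2, size=1
write(48): buf=[_ 43 48 _ _ _], head=1, tail=3, size=2
write(68): buf=[_ 43 48 68 _ _], head=1, tail=4, size=3
write(57): buf=[_ 43 48 68 57 _], head=1, tail=5, size=4
read(): buf=[_ _ 48 68 57 _], head=2, tail=5, size=3
read(): buf=[_ _ _ 68 57 _], head=3, tail=5, size=2
write(38): buf=[_ _ _ 68 57 38], head=3, tail=0, size=3

Answer: _ _ _ 68 57 38
3
0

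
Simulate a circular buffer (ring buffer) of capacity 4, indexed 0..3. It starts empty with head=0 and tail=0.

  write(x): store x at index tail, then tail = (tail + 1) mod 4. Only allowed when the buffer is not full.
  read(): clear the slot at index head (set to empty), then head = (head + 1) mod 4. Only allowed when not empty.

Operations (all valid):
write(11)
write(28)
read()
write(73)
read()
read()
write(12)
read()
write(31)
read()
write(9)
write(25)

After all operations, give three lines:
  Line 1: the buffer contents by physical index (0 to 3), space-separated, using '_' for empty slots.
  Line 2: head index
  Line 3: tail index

Answer: _ 9 25 _
1
3

Derivation:
write(11): buf=[11 _ _ _], head=0, tail=1, size=1
write(28): buf=[11 28 _ _], head=0, tail=2, size=2
read(): buf=[_ 28 _ _], head=1, tail=2, size=1
write(73): buf=[_ 28 73 _], head=1, tail=3, size=2
read(): buf=[_ _ 73 _], head=2, tail=3, size=1
read(): buf=[_ _ _ _], head=3, tail=3, size=0
write(12): buf=[_ _ _ 12], head=3, tail=0, size=1
read(): buf=[_ _ _ _], head=0, tail=0, size=0
write(31): buf=[31 _ _ _], head=0, tail=1, size=1
read(): buf=[_ _ _ _], head=1, tail=1, size=0
write(9): buf=[_ 9 _ _], head=1, tail=2, size=1
write(25): buf=[_ 9 25 _], head=1, tail=3, size=2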